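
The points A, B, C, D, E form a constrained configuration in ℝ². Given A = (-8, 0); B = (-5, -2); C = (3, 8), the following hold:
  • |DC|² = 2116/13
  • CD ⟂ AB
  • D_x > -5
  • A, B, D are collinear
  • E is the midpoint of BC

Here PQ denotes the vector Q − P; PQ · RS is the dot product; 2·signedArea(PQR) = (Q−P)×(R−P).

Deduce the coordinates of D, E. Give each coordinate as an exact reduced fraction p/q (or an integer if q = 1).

D = (-53/13, -34/13)
E = (-1, 3)

1. D_x = -53/13  [A, B, D are collinear ∩ CD ⟂ AB]
2. D_y = -34/13  [A, B, D are collinear ∩ CD ⟂ AB]
   → D = (-53/13, -34/13)
3. E_x = -1  [E is the midpoint of BC]
4. E_y = 3  [E is the midpoint of BC]
   → E = (-1, 3)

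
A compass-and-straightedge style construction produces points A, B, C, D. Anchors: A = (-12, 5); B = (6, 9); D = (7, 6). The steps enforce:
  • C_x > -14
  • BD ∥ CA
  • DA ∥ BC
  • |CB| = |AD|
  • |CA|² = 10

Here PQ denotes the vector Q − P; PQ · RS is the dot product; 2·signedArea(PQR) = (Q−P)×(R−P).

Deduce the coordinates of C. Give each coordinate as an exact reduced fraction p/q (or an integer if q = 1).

C = (-13, 8)

1. C_x = -13  [BD ∥ CA ∩ DA ∥ BC]
2. C_y = 8  [BD ∥ CA ∩ DA ∥ BC]
   → C = (-13, 8)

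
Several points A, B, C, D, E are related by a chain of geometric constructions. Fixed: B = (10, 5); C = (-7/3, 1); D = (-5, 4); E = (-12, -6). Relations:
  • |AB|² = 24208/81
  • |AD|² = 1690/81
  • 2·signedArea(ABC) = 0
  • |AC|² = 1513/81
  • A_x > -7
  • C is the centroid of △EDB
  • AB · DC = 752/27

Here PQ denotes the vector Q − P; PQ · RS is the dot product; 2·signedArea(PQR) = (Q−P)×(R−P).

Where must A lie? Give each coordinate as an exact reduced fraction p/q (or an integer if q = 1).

A = (-58/9, -1/3)

1. A_x = -58/9  [2·signedArea(ABC) = 0 ∩ AB · DC = 752/27]
2. A_y = -1/3  [2·signedArea(ABC) = 0 ∩ AB · DC = 752/27]
   → A = (-58/9, -1/3)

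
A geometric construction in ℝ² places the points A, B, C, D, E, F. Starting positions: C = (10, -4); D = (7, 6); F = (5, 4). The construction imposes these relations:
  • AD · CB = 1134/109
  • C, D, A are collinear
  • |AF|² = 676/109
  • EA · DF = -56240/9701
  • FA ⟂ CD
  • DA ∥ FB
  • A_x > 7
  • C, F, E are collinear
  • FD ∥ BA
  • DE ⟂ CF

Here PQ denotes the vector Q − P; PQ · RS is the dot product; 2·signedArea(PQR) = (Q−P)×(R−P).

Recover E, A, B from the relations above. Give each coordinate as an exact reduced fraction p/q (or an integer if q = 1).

A = (805/109, 514/109)
B = (587/109, 296/109)
E = (415/89, 404/89)

1. E_x = 415/89  [C, F, E are collinear ∩ DE ⟂ CF]
2. E_y = 404/89  [C, F, E are collinear ∩ DE ⟂ CF]
   → E = (415/89, 404/89)
3. A_x = 805/109  [C, D, A are collinear ∩ FA ⟂ CD]
4. A_y = 514/109  [C, D, A are collinear ∩ FA ⟂ CD]
   → A = (805/109, 514/109)
5. B_x = 587/109  [FD ∥ BA ∩ DA ∥ FB]
6. B_y = 296/109  [FD ∥ BA ∩ DA ∥ FB]
   → B = (587/109, 296/109)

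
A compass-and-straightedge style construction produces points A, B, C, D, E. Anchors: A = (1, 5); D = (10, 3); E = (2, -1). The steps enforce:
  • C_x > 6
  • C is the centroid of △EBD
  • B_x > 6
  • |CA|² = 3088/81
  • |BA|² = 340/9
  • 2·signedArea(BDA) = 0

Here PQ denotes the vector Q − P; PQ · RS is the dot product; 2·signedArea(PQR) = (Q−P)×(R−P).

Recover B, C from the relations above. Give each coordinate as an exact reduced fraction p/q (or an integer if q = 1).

B = (7, 11/3)
C = (19/3, 17/9)

1. B_x = 7  [line -2·x + -9·y + 47 = 0 ∩ |BA|² = 340/9]
2. B_y = 11/3  [line -2·x + -9·y + 47 = 0 ∩ |BA|² = 340/9]
   → B = (7, 11/3)
3. C_x = 19/3  [C is the centroid of △EBD]
4. C_y = 17/9  [C is the centroid of △EBD]
   → C = (19/3, 17/9)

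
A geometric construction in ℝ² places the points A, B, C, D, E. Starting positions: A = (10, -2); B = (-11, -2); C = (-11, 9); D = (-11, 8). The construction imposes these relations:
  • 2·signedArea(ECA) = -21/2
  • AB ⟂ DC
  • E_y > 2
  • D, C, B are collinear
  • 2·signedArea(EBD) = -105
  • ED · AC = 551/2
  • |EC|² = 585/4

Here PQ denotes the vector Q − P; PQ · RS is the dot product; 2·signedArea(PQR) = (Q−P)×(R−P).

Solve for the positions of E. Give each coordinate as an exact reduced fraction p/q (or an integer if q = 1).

1. E_x = -1/2  [2·signedArea(EBD) = -105 ∩ 2·signedArea(ECA) = -21/2]
2. E_y = 3  [2·signedArea(EBD) = -105 ∩ 2·signedArea(ECA) = -21/2]
   → E = (-1/2, 3)

E = (-1/2, 3)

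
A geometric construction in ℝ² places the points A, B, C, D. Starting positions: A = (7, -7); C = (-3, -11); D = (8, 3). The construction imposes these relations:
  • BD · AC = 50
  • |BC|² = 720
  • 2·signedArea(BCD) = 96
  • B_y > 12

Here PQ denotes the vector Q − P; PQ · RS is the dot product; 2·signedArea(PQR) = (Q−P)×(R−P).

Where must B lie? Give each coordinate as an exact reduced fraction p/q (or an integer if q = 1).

B = (9, 13)

1. B_x = 9  [2·signedArea(BCD) = 96 ∩ BD · AC = 50]
2. B_y = 13  [2·signedArea(BCD) = 96 ∩ BD · AC = 50]
   → B = (9, 13)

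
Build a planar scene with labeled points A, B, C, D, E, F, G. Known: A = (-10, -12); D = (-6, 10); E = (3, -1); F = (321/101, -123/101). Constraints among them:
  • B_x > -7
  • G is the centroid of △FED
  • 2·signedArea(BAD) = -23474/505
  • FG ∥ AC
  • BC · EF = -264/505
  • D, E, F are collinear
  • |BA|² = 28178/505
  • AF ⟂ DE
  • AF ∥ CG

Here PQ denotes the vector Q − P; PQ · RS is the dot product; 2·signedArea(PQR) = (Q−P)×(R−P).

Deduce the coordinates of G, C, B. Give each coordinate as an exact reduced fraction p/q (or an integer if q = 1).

1. G_x = 6/101  [G is the centroid of △FED]
2. G_y = 262/101  [G is the centroid of △FED]
   → G = (6/101, 262/101)
3. C_x = -1325/101  [AF ∥ CG ∩ FG ∥ AC]
4. C_y = -827/101  [AF ∥ CG ∩ FG ∥ AC]
   → C = (-1325/101, -827/101)
5. B_x = -3369/505  [2·signedArea(BAD) = -23474/505 ∩ BC · EF = -264/505]
6. B_y = -2683/505  [2·signedArea(BAD) = -23474/505 ∩ BC · EF = -264/505]
   → B = (-3369/505, -2683/505)

B = (-3369/505, -2683/505)
C = (-1325/101, -827/101)
G = (6/101, 262/101)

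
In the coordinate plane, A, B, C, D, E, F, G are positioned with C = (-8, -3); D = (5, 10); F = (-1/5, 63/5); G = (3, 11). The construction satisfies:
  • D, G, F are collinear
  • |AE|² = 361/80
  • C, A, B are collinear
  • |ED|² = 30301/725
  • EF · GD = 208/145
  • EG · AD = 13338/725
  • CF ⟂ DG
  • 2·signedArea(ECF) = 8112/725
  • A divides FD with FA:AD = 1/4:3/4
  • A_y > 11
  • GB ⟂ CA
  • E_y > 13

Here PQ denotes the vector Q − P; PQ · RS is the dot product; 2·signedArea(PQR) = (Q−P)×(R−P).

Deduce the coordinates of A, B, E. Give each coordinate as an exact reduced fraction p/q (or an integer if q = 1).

1. A_x = 11/10  [A divides FD with FA:AD = 1/4:3/4]
2. A_y = 239/20  [A divides FD with FA:AD = 1/4:3/4]
   → A = (11/10, 239/20)
3. B_x = 864/725  [C, A, B are collinear ∩ GB ⟂ CA]
4. B_y = 8773/725  [C, A, B are collinear ∩ GB ⟂ CA]
   → B = (864/725, 8773/725)
5. E_x = -447/725  [line -78/5·x + 39/5·y + -81627/725 = 0 ∩ |ED|² = 30301/725]
6. E_y = 9571/725  [line -78/5·x + 39/5·y + -81627/725 = 0 ∩ |ED|² = 30301/725]
   → E = (-447/725, 9571/725)

A = (11/10, 239/20)
B = (864/725, 8773/725)
E = (-447/725, 9571/725)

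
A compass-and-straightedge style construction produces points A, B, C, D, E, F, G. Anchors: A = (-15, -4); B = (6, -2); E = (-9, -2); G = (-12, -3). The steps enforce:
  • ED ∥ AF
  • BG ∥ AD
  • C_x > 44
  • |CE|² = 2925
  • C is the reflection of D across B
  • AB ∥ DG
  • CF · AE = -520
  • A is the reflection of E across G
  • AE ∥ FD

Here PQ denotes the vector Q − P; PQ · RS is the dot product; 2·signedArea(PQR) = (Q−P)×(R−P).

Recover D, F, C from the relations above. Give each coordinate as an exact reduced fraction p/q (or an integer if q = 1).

C = (45, 1)
D = (-33, -5)
F = (-39, -7)

1. D_x = -33  [AB ∥ DG ∩ BG ∥ AD]
2. D_y = -5  [AB ∥ DG ∩ BG ∥ AD]
   → D = (-33, -5)
3. F_x = -39  [AE ∥ FD ∩ ED ∥ AF]
4. F_y = -7  [AE ∥ FD ∩ ED ∥ AF]
   → F = (-39, -7)
5. C_x = 45  [C is the reflection of D across B]
6. C_y = 1  [C is the reflection of D across B]
   → C = (45, 1)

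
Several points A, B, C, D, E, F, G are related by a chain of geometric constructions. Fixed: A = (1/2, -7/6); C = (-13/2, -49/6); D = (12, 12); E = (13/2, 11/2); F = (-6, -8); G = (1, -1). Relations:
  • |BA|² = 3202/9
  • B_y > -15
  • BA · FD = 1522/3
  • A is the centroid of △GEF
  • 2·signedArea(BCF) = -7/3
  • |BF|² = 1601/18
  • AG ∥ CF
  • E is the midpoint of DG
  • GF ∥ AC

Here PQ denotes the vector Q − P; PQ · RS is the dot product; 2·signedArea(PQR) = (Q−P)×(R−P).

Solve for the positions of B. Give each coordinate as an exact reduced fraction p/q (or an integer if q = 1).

1. B_x = -25/2  [BA · FD = 1522/3 ∩ 2·signedArea(BCF) = -7/3]
2. B_y = -89/6  [BA · FD = 1522/3 ∩ 2·signedArea(BCF) = -7/3]
   → B = (-25/2, -89/6)

B = (-25/2, -89/6)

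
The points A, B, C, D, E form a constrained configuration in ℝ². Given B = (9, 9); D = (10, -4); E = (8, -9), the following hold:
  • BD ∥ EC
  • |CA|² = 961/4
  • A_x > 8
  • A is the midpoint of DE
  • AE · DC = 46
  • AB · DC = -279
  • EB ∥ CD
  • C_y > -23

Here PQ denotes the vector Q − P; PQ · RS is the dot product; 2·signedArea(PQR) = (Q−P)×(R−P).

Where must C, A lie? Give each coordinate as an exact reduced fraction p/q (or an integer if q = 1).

A = (9, -13/2)
C = (9, -22)

1. C_x = 9  [EB ∥ CD ∩ BD ∥ EC]
2. C_y = -22  [EB ∥ CD ∩ BD ∥ EC]
   → C = (9, -22)
3. A_x = 9  [A is the midpoint of DE]
4. A_y = -13/2  [A is the midpoint of DE]
   → A = (9, -13/2)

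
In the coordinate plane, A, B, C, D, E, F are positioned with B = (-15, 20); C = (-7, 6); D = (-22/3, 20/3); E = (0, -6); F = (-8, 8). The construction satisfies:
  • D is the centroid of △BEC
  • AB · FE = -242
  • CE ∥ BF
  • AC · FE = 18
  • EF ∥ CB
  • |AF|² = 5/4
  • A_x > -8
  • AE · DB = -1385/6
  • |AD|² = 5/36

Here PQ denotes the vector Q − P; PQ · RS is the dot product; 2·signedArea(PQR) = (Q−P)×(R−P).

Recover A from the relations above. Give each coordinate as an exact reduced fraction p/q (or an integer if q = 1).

A = (-15/2, 7)

1. A_x = -15/2  [AC · FE = 18 ∩ AE · DB = -1385/6]
2. A_y = 7  [AC · FE = 18 ∩ AE · DB = -1385/6]
   → A = (-15/2, 7)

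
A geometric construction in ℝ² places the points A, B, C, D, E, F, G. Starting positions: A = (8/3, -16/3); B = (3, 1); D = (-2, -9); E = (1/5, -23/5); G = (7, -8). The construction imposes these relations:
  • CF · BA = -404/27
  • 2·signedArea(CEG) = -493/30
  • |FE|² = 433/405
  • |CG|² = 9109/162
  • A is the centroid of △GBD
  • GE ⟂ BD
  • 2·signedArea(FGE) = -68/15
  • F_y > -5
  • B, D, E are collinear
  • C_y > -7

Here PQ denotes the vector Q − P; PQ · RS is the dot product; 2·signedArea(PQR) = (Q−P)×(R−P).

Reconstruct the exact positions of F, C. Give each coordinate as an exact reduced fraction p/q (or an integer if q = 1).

C = (-7/18, -121/18)
F = (11/9, -40/9)

1. C_x = -7/18  [line 17/5·x + 34/5·y + 1411/30 = 0 ∩ |CG|² = 9109/162]
2. C_y = -121/18  [line 17/5·x + 34/5·y + 1411/30 = 0 ∩ |CG|² = 9109/162]
   → C = (-7/18, -121/18)
3. F_x = 11/9  [2·signedArea(FGE) = -68/15 ∩ CF · BA = -404/27]
4. F_y = -40/9  [2·signedArea(FGE) = -68/15 ∩ CF · BA = -404/27]
   → F = (11/9, -40/9)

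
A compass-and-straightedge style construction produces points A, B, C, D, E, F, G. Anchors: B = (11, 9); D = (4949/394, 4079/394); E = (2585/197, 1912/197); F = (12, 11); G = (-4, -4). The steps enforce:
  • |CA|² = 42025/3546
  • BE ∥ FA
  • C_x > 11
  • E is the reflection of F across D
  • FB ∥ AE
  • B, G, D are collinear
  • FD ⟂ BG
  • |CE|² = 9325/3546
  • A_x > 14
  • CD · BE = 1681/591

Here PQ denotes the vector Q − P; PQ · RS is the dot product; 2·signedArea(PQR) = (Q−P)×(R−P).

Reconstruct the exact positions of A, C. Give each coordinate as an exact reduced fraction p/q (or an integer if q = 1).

A = (2782/197, 2306/197)
C = (4539/394, 11171/1182)

1. A_x = 2782/197  [FB ∥ AE ∩ BE ∥ FA]
2. A_y = 2306/197  [FB ∥ AE ∩ BE ∥ FA]
   → A = (2782/197, 2306/197)
3. C_x = 4539/394  [line -418/197·x + -139/197·y + 36775/1182 = 0 ∩ |CA|² = 42025/3546]
4. C_y = 11171/1182  [line -418/197·x + -139/197·y + 36775/1182 = 0 ∩ |CA|² = 42025/3546]
   → C = (4539/394, 11171/1182)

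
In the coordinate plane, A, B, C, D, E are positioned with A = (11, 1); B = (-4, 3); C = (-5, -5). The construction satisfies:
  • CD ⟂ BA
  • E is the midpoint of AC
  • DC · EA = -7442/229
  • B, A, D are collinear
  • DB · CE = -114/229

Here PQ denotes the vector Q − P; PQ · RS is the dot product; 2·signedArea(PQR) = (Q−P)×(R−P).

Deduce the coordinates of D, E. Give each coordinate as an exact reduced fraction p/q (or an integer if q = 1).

1. D_x = -901/229  [B, A, D are collinear ∩ CD ⟂ BA]
2. D_y = 685/229  [B, A, D are collinear ∩ CD ⟂ BA]
   → D = (-901/229, 685/229)
3. E_x = 3  [E is the midpoint of AC]
4. E_y = -2  [E is the midpoint of AC]
   → E = (3, -2)

D = (-901/229, 685/229)
E = (3, -2)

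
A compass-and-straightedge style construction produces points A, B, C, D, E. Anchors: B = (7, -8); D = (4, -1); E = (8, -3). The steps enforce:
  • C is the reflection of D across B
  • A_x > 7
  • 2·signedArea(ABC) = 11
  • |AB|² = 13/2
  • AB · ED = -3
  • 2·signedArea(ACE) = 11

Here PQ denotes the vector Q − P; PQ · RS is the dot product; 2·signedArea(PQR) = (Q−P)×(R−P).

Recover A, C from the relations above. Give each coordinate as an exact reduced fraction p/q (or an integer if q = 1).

A = (15/2, -11/2)
C = (10, -15)

1. A_x = 15/2  [line 4·x + -2·y + -41 = 0 ∩ |AB|² = 13/2]
2. A_y = -11/2  [line 4·x + -2·y + -41 = 0 ∩ |AB|² = 13/2]
   → A = (15/2, -11/2)
3. C_x = 10  [2·signedArea(ABC) = 11 ∩ C is the reflection of D across B]
4. C_y = -15  [2·signedArea(ABC) = 11 ∩ C is the reflection of D across B]
   → C = (10, -15)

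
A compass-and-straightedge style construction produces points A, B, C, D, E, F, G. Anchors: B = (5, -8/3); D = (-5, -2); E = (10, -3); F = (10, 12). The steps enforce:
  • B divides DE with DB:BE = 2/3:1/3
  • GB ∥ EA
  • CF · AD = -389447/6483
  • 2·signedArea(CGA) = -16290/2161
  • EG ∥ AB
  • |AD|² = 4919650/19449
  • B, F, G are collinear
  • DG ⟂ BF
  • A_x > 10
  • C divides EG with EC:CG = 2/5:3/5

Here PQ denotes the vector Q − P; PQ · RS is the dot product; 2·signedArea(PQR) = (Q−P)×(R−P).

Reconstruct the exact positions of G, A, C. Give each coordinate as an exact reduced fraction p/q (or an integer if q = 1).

A = (23420/2161, -3521/6483)
C = (16564/2161, -41593/10805)
G = (8995/2161, -11072/2161)

1. G_x = 8995/2161  [B, F, G are collinear ∩ DG ⟂ BF]
2. G_y = -11072/2161  [B, F, G are collinear ∩ DG ⟂ BF]
   → G = (8995/2161, -11072/2161)
3. A_x = 23420/2161  [EG ∥ AB ∩ GB ∥ EA]
4. A_y = -3521/6483  [EG ∥ AB ∩ GB ∥ EA]
   → A = (23420/2161, -3521/6483)
5. C_x = 16564/2161  [C divides EG with EC:CG = 2/5:3/5]
6. C_y = -41593/10805  [C divides EG with EC:CG = 2/5:3/5]
   → C = (16564/2161, -41593/10805)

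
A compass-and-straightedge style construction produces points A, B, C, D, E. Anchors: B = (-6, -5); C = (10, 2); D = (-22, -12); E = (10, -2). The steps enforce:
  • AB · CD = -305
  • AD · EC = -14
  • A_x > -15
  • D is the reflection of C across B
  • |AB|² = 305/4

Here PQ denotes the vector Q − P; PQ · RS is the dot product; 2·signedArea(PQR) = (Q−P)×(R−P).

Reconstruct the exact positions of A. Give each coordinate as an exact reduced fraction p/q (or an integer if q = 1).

1. A_x = -14  [AD · EC = -14 ∩ AB · CD = -305]
2. A_y = -17/2  [AD · EC = -14 ∩ AB · CD = -305]
   → A = (-14, -17/2)

A = (-14, -17/2)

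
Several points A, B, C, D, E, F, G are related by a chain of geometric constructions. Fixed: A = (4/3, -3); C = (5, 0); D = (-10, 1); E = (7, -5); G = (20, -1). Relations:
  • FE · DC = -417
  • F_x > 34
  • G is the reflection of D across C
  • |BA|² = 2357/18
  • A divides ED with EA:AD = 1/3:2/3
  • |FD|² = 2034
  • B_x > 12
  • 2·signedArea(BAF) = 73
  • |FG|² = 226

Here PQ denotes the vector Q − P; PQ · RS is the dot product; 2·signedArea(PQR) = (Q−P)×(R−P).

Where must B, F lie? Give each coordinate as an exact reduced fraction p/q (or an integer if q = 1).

B = (25/2, -1/2)
F = (35, -2)

1. F_x = 35  [line -15·x + 1·y + 527 = 0 ∩ |FG|² = 226]
2. F_y = -2  [line -15·x + 1·y + 527 = 0 ∩ |FG|² = 226]
   → F = (35, -2)
3. B_x = 25/2  [line -1·x + 101/3·y + 88/3 = 0 ∩ |BA|² = 2357/18]
4. B_y = -1/2  [line -1·x + 101/3·y + 88/3 = 0 ∩ |BA|² = 2357/18]
   → B = (25/2, -1/2)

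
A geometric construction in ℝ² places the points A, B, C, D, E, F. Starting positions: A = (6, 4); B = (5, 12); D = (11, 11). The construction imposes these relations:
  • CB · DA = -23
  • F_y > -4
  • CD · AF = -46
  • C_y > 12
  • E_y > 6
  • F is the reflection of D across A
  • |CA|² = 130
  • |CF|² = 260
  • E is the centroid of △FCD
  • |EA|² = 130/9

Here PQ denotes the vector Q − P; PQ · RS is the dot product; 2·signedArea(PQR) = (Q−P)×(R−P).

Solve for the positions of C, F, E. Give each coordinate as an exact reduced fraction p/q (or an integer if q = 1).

C = (-1, 13)
E = (11/3, 7)
F = (1, -3)

1. C_x = -1  [line 5·x + 7·y + -86 = 0 ∩ |CA|² = 130]
2. C_y = 13  [line 5·x + 7·y + -86 = 0 ∩ |CA|² = 130]
   → C = (-1, 13)
3. F_x = 1  [F is the reflection of D across A]
4. F_y = -3  [F is the reflection of D across A]
   → F = (1, -3)
5. E_x = 11/3  [E is the centroid of △FCD]
6. E_y = 7  [E is the centroid of △FCD]
   → E = (11/3, 7)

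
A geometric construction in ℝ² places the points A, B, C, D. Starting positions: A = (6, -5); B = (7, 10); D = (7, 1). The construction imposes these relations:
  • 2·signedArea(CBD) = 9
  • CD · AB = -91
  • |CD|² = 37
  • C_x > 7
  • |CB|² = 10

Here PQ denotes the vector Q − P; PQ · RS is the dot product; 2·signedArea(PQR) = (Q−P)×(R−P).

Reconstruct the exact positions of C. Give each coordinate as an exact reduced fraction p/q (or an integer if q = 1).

1. C_x = 8  [CD · AB = -91 ∩ 2·signedArea(CBD) = 9]
2. C_y = 7  [CD · AB = -91 ∩ 2·signedArea(CBD) = 9]
   → C = (8, 7)

C = (8, 7)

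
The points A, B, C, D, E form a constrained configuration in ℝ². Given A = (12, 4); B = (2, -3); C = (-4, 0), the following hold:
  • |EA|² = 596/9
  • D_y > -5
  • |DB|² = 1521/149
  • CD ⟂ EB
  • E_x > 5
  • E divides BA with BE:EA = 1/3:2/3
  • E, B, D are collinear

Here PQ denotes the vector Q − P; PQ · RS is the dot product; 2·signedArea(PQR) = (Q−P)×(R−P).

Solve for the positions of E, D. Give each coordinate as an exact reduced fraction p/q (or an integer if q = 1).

D = (-92/149, -720/149)
E = (16/3, -2/3)

1. E_x = 16/3  [E divides BA with BE:EA = 1/3:2/3]
2. E_y = -2/3  [E divides BA with BE:EA = 1/3:2/3]
   → E = (16/3, -2/3)
3. D_x = -92/149  [E, B, D are collinear ∩ CD ⟂ EB]
4. D_y = -720/149  [E, B, D are collinear ∩ CD ⟂ EB]
   → D = (-92/149, -720/149)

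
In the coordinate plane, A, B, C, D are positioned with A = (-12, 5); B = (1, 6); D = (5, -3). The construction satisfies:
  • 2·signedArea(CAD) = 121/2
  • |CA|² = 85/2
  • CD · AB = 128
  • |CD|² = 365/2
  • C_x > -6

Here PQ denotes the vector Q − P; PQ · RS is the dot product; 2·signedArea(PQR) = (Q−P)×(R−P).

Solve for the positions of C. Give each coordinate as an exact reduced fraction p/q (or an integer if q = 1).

C = (-11/2, 11/2)

1. C_x = -11/2  [CD · AB = 128 ∩ 2·signedArea(CAD) = 121/2]
2. C_y = 11/2  [CD · AB = 128 ∩ 2·signedArea(CAD) = 121/2]
   → C = (-11/2, 11/2)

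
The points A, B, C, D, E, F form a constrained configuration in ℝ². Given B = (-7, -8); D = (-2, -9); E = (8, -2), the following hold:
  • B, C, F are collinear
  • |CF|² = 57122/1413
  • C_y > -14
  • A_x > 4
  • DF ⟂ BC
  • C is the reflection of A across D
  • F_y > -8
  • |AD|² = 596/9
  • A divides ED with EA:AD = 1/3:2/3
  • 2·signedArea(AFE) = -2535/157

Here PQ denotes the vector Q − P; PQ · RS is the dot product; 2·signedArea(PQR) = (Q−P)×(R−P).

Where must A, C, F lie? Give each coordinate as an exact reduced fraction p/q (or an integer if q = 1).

A = (14/3, -13/3)
C = (-26/3, -41/3)
F = (-1079/157, -1188/157)

1. A_x = 14/3  [A divides ED with EA:AD = 1/3:2/3]
2. A_y = -13/3  [A divides ED with EA:AD = 1/3:2/3]
   → A = (14/3, -13/3)
3. C_x = -26/3  [C is the reflection of A across D]
4. C_y = -41/3  [C is the reflection of A across D]
   → C = (-26/3, -41/3)
5. F_x = -1079/157  [B, C, F are collinear ∩ DF ⟂ BC]
6. F_y = -1188/157  [B, C, F are collinear ∩ DF ⟂ BC]
   → F = (-1079/157, -1188/157)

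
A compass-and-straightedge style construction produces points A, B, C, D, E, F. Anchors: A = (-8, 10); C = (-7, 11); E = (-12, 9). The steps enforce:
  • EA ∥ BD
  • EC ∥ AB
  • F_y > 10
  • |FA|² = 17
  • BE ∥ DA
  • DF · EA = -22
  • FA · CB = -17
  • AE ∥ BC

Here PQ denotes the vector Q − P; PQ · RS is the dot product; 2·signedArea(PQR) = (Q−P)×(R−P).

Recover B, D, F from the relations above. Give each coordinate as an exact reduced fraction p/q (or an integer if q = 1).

B = (-3, 12)
D = (1, 13)
F = (-4, 11)

1. B_x = -3  [AE ∥ BC ∩ EC ∥ AB]
2. B_y = 12  [AE ∥ BC ∩ EC ∥ AB]
   → B = (-3, 12)
3. D_x = 1  [BE ∥ DA ∩ EA ∥ BD]
4. D_y = 13  [BE ∥ DA ∩ EA ∥ BD]
   → D = (1, 13)
5. F_x = -4  [line -4·x + -1·y + -5 = 0 ∩ |FA|² = 17]
6. F_y = 11  [line -4·x + -1·y + -5 = 0 ∩ |FA|² = 17]
   → F = (-4, 11)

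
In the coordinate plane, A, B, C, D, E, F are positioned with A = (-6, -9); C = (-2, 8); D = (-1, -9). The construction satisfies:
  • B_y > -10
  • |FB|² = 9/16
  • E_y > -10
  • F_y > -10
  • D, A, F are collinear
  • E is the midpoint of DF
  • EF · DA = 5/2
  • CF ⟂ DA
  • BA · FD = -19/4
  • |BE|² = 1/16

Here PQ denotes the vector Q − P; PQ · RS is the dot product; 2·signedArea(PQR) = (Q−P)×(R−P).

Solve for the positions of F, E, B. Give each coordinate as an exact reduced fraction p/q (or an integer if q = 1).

B = (-5/4, -9)
E = (-3/2, -9)
F = (-2, -9)

1. F_x = -2  [D, A, F are collinear ∩ CF ⟂ DA]
2. F_y = -9  [D, A, F are collinear ∩ CF ⟂ DA]
   → F = (-2, -9)
3. E_x = -3/2  [E is the midpoint of DF]
4. E_y = -9  [E is the midpoint of DF]
   → E = (-3/2, -9)
5. B_x = -5/4  [BA · FD = -19/4]
6. B_y = -9  [|BE|² = 1/16]
   → B = (-5/4, -9)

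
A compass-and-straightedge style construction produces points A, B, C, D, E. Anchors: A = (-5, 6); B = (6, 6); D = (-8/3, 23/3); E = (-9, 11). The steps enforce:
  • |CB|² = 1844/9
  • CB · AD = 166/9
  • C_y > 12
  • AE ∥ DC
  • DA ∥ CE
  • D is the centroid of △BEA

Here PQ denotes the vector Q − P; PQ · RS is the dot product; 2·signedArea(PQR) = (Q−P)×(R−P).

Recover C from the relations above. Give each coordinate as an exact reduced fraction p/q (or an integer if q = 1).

C = (-20/3, 38/3)

1. C_x = -20/3  [DA ∥ CE ∩ AE ∥ DC]
2. C_y = 38/3  [DA ∥ CE ∩ AE ∥ DC]
   → C = (-20/3, 38/3)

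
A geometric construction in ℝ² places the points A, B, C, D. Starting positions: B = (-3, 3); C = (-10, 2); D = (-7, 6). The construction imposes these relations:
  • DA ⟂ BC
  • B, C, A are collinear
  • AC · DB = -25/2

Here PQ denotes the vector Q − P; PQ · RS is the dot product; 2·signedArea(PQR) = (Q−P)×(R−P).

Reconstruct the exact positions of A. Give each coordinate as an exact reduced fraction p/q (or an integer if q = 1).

A = (-13/2, 5/2)

1. A_x = -13/2  [B, C, A are collinear ∩ DA ⟂ BC]
2. A_y = 5/2  [B, C, A are collinear ∩ DA ⟂ BC]
   → A = (-13/2, 5/2)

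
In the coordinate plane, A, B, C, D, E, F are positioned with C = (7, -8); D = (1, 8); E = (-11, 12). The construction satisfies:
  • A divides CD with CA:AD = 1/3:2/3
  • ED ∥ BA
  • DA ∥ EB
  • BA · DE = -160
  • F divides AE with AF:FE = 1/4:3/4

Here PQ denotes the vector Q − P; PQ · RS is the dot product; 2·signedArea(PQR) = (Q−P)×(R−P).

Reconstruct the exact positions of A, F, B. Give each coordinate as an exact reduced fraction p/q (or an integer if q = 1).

1. A_x = 5  [A divides CD with CA:AD = 1/3:2/3]
2. A_y = -8/3  [A divides CD with CA:AD = 1/3:2/3]
   → A = (5, -8/3)
3. F_x = 1  [F divides AE with AF:FE = 1/4:3/4]
4. F_y = 1  [F divides AE with AF:FE = 1/4:3/4]
   → F = (1, 1)
5. B_x = -7  [ED ∥ BA ∩ DA ∥ EB]
6. B_y = 4/3  [ED ∥ BA ∩ DA ∥ EB]
   → B = (-7, 4/3)

A = (5, -8/3)
B = (-7, 4/3)
F = (1, 1)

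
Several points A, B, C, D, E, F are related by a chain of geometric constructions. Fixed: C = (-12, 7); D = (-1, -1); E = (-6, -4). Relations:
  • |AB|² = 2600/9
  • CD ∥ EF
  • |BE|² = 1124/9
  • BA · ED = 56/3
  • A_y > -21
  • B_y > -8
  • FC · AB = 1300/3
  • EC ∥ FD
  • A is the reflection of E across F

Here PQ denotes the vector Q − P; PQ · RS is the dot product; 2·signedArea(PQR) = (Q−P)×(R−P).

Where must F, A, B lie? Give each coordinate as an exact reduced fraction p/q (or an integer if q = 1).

A = (16, -20)
B = (14/3, -22/3)
F = (5, -12)

1. F_x = 5  [EC ∥ FD ∩ CD ∥ EF]
2. F_y = -12  [EC ∥ FD ∩ CD ∥ EF]
   → F = (5, -12)
3. A_x = 16  [A is the reflection of E across F]
4. A_y = -20  [A is the reflection of E across F]
   → A = (16, -20)
5. B_x = 14/3  [BA · ED = 56/3 ∩ FC · AB = 1300/3]
6. B_y = -22/3  [BA · ED = 56/3 ∩ FC · AB = 1300/3]
   → B = (14/3, -22/3)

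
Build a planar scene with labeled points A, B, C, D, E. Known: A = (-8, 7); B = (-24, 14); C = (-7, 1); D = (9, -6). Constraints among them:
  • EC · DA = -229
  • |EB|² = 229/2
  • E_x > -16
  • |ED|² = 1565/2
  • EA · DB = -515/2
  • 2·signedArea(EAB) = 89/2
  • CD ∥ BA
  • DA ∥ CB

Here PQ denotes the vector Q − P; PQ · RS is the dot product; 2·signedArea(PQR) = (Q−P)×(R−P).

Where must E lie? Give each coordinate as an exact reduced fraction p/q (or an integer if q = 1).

E = (-31/2, 15/2)

1. E_x = -31/2  [EA · DB = -515/2 ∩ EC · DA = -229]
2. E_y = 15/2  [EA · DB = -515/2 ∩ EC · DA = -229]
   → E = (-31/2, 15/2)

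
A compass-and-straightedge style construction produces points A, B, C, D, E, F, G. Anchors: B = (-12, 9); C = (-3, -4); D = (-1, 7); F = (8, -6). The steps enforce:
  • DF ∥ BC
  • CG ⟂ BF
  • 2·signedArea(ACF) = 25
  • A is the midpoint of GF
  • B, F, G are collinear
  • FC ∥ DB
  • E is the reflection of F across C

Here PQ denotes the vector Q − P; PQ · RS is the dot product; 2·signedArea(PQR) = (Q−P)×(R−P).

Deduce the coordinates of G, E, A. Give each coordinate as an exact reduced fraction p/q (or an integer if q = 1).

A = (4, -3)
E = (-14, -2)
G = (0, 0)

1. G_x = 0  [B, F, G are collinear ∩ CG ⟂ BF]
2. G_y = 0  [B, F, G are collinear ∩ CG ⟂ BF]
   → G = (0, 0)
3. E_x = -14  [E is the reflection of F across C]
4. E_y = -2  [E is the reflection of F across C]
   → E = (-14, -2)
5. A_x = 4  [A is the midpoint of GF]
6. A_y = -3  [A is the midpoint of GF]
   → A = (4, -3)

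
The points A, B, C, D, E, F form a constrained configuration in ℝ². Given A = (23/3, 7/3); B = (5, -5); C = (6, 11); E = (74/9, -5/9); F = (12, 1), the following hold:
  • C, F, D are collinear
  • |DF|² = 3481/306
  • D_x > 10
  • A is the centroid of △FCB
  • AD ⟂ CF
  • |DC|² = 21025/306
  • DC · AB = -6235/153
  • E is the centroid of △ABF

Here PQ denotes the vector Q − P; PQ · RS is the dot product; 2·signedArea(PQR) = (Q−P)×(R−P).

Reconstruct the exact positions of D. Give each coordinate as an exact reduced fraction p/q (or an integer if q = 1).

D = (349/34, 397/102)

1. D_x = 349/34  [C, F, D are collinear ∩ AD ⟂ CF]
2. D_y = 397/102  [C, F, D are collinear ∩ AD ⟂ CF]
   → D = (349/34, 397/102)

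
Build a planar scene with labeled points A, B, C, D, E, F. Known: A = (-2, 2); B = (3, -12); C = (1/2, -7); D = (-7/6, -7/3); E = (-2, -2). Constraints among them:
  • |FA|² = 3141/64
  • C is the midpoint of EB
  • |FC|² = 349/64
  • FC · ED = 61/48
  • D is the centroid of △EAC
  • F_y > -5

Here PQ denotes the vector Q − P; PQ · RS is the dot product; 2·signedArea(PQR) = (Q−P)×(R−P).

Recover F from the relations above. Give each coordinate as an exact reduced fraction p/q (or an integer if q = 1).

1. F_x = -1/8  [line -5/6·x + 1/3·y + 71/48 = 0 ∩ |FC|² = 349/64]
2. F_y = -19/4  [line -5/6·x + 1/3·y + 71/48 = 0 ∩ |FC|² = 349/64]
   → F = (-1/8, -19/4)

F = (-1/8, -19/4)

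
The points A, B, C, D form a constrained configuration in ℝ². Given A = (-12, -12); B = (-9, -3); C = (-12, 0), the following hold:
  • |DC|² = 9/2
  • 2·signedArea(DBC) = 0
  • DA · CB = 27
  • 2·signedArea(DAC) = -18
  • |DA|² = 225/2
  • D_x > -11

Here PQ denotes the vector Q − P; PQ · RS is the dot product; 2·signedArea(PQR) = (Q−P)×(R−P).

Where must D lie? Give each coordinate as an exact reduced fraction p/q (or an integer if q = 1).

1. D_x = -21/2  [2·signedArea(DBC) = 0 ∩ DA · CB = 27]
2. D_y = -3/2  [2·signedArea(DBC) = 0 ∩ DA · CB = 27]
   → D = (-21/2, -3/2)

D = (-21/2, -3/2)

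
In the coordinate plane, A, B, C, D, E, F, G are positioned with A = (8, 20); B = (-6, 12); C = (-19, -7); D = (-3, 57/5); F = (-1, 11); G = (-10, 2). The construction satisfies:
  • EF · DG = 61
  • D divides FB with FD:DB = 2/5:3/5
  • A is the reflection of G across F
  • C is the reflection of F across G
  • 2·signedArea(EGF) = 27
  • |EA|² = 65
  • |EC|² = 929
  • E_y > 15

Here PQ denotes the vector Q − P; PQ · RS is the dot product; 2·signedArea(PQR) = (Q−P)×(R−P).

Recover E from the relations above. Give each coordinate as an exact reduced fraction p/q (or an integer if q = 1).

1. E_x = 1  [2·signedArea(EGF) = 27 ∩ EF · DG = 61]
2. E_y = 16  [2·signedArea(EGF) = 27 ∩ EF · DG = 61]
   → E = (1, 16)

E = (1, 16)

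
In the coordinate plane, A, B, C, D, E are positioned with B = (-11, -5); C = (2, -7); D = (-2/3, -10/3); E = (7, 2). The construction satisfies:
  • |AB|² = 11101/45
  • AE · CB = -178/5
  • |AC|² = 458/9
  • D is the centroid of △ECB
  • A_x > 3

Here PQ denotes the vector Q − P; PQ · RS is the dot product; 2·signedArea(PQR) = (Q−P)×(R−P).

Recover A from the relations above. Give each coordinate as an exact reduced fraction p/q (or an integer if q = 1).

A = (59/15, -2/15)

1. A_x = 59/15  [line 13·x + -2·y + -257/5 = 0 ∩ |AB|² = 11101/45]
2. A_y = -2/15  [line 13·x + -2·y + -257/5 = 0 ∩ |AB|² = 11101/45]
   → A = (59/15, -2/15)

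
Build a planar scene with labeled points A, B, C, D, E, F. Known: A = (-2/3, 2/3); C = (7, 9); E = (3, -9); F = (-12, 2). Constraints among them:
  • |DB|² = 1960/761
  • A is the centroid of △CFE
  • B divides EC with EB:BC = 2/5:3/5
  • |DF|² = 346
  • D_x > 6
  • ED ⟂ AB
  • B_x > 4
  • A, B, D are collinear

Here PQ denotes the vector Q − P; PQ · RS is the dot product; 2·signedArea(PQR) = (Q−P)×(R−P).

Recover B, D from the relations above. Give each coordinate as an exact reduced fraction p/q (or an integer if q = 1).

B = (23/5, -9/5)
D = (23033/3805, -9439/3805)

1. B_x = 23/5  [B divides EC with EB:BC = 2/5:3/5]
2. B_y = -9/5  [B divides EC with EB:BC = 2/5:3/5]
   → B = (23/5, -9/5)
3. D_x = 23033/3805  [A, B, D are collinear ∩ ED ⟂ AB]
4. D_y = -9439/3805  [A, B, D are collinear ∩ ED ⟂ AB]
   → D = (23033/3805, -9439/3805)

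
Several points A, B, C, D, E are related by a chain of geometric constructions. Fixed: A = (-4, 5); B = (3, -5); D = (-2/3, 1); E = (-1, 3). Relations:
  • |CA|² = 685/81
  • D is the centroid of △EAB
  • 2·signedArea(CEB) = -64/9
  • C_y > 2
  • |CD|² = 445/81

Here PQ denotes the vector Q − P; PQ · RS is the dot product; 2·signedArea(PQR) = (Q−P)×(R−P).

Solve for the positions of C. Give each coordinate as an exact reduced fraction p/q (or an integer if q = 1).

C = (-17/9, 3)

1. C_x = -17/9  [line 8·x + 4·y + 28/9 = 0 ∩ |CD|² = 445/81]
2. C_y = 3  [line 8·x + 4·y + 28/9 = 0 ∩ |CD|² = 445/81]
   → C = (-17/9, 3)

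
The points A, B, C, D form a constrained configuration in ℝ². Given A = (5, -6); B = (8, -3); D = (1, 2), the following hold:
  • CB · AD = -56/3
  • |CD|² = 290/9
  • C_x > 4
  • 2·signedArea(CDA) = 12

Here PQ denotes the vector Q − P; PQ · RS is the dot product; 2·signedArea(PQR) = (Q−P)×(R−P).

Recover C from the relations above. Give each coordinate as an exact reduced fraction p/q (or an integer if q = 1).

C = (14/3, -7/3)

1. C_x = 14/3  [2·signedArea(CDA) = 12 ∩ CB · AD = -56/3]
2. C_y = -7/3  [2·signedArea(CDA) = 12 ∩ CB · AD = -56/3]
   → C = (14/3, -7/3)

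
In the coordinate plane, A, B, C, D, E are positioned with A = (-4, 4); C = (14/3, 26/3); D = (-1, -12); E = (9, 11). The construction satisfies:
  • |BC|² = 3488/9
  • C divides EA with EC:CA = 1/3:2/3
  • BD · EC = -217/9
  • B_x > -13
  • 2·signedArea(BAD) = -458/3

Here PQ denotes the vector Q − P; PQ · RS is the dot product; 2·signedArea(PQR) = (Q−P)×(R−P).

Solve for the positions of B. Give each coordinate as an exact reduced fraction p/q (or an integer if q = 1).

1. B_x = -38/3  [2·signedArea(BAD) = -458/3 ∩ BD · EC = -217/9]
2. B_y = -2/3  [2·signedArea(BAD) = -458/3 ∩ BD · EC = -217/9]
   → B = (-38/3, -2/3)

B = (-38/3, -2/3)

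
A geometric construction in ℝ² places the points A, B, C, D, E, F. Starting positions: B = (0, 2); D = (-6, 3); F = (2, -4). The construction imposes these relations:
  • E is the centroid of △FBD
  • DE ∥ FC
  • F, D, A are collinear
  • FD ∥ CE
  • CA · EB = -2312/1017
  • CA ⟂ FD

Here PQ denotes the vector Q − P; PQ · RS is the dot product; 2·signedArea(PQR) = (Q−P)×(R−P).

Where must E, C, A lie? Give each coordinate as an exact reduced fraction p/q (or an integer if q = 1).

A = (674/113, -844/113)
C = (20/3, -20/3)
E = (-4/3, 1/3)

1. E_x = -4/3  [E is the centroid of △FBD]
2. E_y = 1/3  [E is the centroid of △FBD]
   → E = (-4/3, 1/3)
3. C_x = 20/3  [FD ∥ CE ∩ DE ∥ FC]
4. C_y = -20/3  [FD ∥ CE ∩ DE ∥ FC]
   → C = (20/3, -20/3)
5. A_x = 674/113  [F, D, A are collinear ∩ CA ⟂ FD]
6. A_y = -844/113  [F, D, A are collinear ∩ CA ⟂ FD]
   → A = (674/113, -844/113)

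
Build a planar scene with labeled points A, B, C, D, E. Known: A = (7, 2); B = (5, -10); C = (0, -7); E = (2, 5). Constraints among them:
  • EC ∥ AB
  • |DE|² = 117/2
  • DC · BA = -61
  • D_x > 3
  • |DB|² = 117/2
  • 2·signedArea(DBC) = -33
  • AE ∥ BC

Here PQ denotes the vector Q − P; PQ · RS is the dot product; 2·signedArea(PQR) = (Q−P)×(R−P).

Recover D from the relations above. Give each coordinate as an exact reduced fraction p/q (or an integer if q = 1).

1. D_x = 7/2  [2·signedArea(DBC) = -33 ∩ DC · BA = -61]
2. D_y = -5/2  [2·signedArea(DBC) = -33 ∩ DC · BA = -61]
   → D = (7/2, -5/2)

D = (7/2, -5/2)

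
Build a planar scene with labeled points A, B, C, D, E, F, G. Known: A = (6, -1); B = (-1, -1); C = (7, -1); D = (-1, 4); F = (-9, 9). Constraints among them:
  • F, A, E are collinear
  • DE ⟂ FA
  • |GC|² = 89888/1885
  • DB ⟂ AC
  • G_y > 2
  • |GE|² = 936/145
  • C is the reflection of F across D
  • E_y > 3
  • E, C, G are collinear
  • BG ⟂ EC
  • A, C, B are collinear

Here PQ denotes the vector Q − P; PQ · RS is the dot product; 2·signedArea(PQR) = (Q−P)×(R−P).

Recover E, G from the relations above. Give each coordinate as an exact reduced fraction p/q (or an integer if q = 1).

E = (-15/13, 49/13)
G = (1959/1885, 4687/1885)

1. E_x = -15/13  [F, A, E are collinear ∩ DE ⟂ FA]
2. E_y = 49/13  [F, A, E are collinear ∩ DE ⟂ FA]
   → E = (-15/13, 49/13)
3. G_x = 1959/1885  [E, C, G are collinear ∩ BG ⟂ EC]
4. G_y = 4687/1885  [E, C, G are collinear ∩ BG ⟂ EC]
   → G = (1959/1885, 4687/1885)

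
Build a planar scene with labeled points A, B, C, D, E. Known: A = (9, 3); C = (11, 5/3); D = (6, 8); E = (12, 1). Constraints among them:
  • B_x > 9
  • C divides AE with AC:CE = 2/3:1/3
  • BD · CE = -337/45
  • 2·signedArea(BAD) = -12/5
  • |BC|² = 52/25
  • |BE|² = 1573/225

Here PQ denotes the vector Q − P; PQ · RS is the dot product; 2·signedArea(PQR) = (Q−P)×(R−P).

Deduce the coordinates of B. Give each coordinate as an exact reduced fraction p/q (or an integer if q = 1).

B = (49/5, 37/15)

1. B_x = 49/5  [BD · CE = -337/45 ∩ 2·signedArea(BAD) = -12/5]
2. B_y = 37/15  [BD · CE = -337/45 ∩ 2·signedArea(BAD) = -12/5]
   → B = (49/5, 37/15)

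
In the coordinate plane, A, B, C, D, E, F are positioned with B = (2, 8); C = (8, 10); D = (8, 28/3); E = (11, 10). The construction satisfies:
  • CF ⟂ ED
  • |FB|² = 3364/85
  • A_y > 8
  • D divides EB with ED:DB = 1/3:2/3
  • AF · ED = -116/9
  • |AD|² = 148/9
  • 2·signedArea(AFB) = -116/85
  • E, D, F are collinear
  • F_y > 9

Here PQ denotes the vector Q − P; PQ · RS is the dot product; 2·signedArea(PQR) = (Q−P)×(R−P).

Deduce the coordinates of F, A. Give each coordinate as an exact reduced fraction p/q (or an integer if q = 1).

A = (4, 26/3)
F = (692/85, 796/85)

1. F_x = 692/85  [E, D, F are collinear ∩ CF ⟂ ED]
2. F_y = 796/85  [E, D, F are collinear ∩ CF ⟂ ED]
   → F = (692/85, 796/85)
3. A_x = 4  [AF · ED = -116/9 ∩ 2·signedArea(AFB) = -116/85]
4. A_y = 26/3  [AF · ED = -116/9 ∩ 2·signedArea(AFB) = -116/85]
   → A = (4, 26/3)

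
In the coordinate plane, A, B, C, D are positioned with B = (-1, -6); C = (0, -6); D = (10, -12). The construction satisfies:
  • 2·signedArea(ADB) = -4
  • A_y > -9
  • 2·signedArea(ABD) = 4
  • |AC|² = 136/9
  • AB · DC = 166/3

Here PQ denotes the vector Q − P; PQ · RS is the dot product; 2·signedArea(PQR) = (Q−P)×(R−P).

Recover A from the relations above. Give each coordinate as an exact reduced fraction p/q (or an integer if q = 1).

A = (10/3, -8)

1. A_x = 10/3  [AB · DC = 166/3 ∩ 2·signedArea(ADB) = -4]
2. A_y = -8  [AB · DC = 166/3 ∩ 2·signedArea(ADB) = -4]
   → A = (10/3, -8)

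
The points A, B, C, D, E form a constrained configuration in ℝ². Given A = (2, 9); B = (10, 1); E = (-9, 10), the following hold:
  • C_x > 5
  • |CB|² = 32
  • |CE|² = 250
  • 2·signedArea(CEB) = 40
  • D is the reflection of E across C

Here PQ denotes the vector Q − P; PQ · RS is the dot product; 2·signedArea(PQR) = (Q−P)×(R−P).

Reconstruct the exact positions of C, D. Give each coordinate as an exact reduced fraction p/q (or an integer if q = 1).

C = (6, 5)
D = (21, 0)

1. C_x = 6  [line 9·x + 19·y + -149 = 0 ∩ |CE|² = 250]
2. C_y = 5  [line 9·x + 19·y + -149 = 0 ∩ |CE|² = 250]
   → C = (6, 5)
3. D_x = 21  [D is the reflection of E across C]
4. D_y = 0  [D is the reflection of E across C]
   → D = (21, 0)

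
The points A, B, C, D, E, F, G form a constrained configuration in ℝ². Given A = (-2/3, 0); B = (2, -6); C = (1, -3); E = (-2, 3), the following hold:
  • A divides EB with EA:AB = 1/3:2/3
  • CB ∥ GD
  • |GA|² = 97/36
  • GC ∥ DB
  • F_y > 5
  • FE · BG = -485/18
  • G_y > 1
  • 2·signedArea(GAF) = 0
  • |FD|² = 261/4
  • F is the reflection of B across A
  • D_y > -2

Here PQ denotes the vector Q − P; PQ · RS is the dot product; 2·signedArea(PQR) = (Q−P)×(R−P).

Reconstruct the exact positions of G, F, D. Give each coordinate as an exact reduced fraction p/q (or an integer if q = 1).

1. F_x = -10/3  [F is the reflection of B across A]
2. F_y = 6  [F is the reflection of B across A]
   → F = (-10/3, 6)
3. G_x = -4/3  [2·signedArea(GAF) = 0 ∩ FE · BG = -485/18]
4. G_y = 3/2  [2·signedArea(GAF) = 0 ∩ FE · BG = -485/18]
   → G = (-4/3, 3/2)
5. D_x = -1/3  [GC ∥ DB ∩ CB ∥ GD]
6. D_y = -3/2  [GC ∥ DB ∩ CB ∥ GD]
   → D = (-1/3, -3/2)

D = (-1/3, -3/2)
F = (-10/3, 6)
G = (-4/3, 3/2)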